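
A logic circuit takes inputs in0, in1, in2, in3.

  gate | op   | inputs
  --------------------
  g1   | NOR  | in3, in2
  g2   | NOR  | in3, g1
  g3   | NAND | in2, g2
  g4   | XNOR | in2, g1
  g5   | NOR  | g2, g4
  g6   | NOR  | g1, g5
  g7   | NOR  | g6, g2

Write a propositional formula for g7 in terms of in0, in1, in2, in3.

((in3 NOR in2) NOR ((in3 NOR (in3 NOR in2)) NOR (in2 XNOR (in3 NOR in2)))) NOR (in3 NOR (in3 NOR in2))

g1 = in3 NOR in2
g2 = in3 NOR g1 = in3 NOR (in3 NOR in2)
g4 = in2 XNOR g1 = in2 XNOR (in3 NOR in2)
g5 = g2 NOR g4 = (in3 NOR (in3 NOR in2)) NOR (in2 XNOR (in3 NOR in2))
g6 = g1 NOR g5 = (in3 NOR in2) NOR ((in3 NOR (in3 NOR in2)) NOR (in2 XNOR (in3 NOR in2)))
g7 = g6 NOR g2 = ((in3 NOR in2) NOR ((in3 NOR (in3 NOR in2)) NOR (in2 XNOR (in3 NOR in2)))) NOR (in3 NOR (in3 NOR in2))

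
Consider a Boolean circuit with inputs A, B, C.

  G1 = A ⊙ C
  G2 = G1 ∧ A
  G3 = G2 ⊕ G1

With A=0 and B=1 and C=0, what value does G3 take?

G1 = 0 ⊙ 0 = 1
G2 = 1 ∧ 0 = 0
G3 = 0 ⊕ 1 = 1

1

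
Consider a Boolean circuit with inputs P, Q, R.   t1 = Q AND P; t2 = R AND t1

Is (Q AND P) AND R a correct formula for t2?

t1 = Q AND P
t2 = R AND t1 = R AND (Q AND P)
At P=0, Q=0, R=0: circuit gives 0, formula gives 0.
At P=1, Q=1, R=1: circuit gives 1, formula gives 1.
Agrees on all 8 inputs.

Yes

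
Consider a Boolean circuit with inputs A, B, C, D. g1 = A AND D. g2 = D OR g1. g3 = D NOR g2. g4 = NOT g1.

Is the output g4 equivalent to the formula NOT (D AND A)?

Yes

g1 = A AND D
g4 = NOT g1 = NOT (A AND D)
At A=1, B=0, C=0, D=1: circuit gives 0, formula gives 0.
At A=0, B=0, C=0, D=0: circuit gives 1, formula gives 1.
Agrees on all 16 inputs.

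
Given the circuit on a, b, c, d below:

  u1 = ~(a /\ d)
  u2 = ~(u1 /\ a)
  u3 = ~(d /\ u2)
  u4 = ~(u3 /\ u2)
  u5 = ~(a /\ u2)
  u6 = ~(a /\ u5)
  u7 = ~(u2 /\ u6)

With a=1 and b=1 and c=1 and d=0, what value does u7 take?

1

u1 = ~(1 /\ 0) = 1
u2 = ~(1 /\ 1) = 0
u5 = ~(1 /\ 0) = 1
u6 = ~(1 /\ 1) = 0
u7 = ~(0 /\ 0) = 1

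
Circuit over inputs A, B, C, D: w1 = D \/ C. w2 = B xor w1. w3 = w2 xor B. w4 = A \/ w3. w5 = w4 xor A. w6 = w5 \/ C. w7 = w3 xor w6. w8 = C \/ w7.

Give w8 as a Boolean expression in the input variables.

C \/ (((B xor (D \/ C)) xor B) xor (((A \/ ((B xor (D \/ C)) xor B)) xor A) \/ C))

w1 = D \/ C
w2 = B xor w1 = B xor (D \/ C)
w3 = w2 xor B = (B xor (D \/ C)) xor B
w4 = A \/ w3 = A \/ ((B xor (D \/ C)) xor B)
w5 = w4 xor A = (A \/ ((B xor (D \/ C)) xor B)) xor A
w6 = w5 \/ C = ((A \/ ((B xor (D \/ C)) xor B)) xor A) \/ C
w7 = w3 xor w6 = ((B xor (D \/ C)) xor B) xor (((A \/ ((B xor (D \/ C)) xor B)) xor A) \/ C)
w8 = C \/ w7 = C \/ (((B xor (D \/ C)) xor B) xor (((A \/ ((B xor (D \/ C)) xor B)) xor A) \/ C))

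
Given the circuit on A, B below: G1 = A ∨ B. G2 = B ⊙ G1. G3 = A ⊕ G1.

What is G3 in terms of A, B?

A ⊕ (A ∨ B)

G1 = A ∨ B
G3 = A ⊕ G1 = A ⊕ (A ∨ B)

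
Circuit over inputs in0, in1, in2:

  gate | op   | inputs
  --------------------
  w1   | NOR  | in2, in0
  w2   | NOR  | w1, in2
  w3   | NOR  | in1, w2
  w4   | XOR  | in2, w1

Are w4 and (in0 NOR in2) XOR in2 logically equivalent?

w1 = in2 NOR in0
w4 = in2 XOR w1 = in2 XOR (in2 NOR in0)
At in0=1, in1=0, in2=0: circuit gives 0, formula gives 0.
At in0=0, in1=0, in2=0: circuit gives 1, formula gives 1.
Agrees on all 8 inputs.

Yes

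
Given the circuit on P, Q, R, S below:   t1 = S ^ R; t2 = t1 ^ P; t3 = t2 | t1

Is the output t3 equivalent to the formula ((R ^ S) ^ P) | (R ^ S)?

Yes

t1 = S ^ R
t2 = t1 ^ P = (S ^ R) ^ P
t3 = t2 | t1 = ((S ^ R) ^ P) | (S ^ R)
At P=0, Q=0, R=0, S=0: circuit gives 0, formula gives 0.
At P=0, Q=0, R=0, S=1: circuit gives 1, formula gives 1.
Agrees on all 16 inputs.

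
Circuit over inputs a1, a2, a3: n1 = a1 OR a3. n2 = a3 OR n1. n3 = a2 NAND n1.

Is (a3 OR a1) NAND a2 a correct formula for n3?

Yes

n1 = a1 OR a3
n3 = a2 NAND n1 = a2 NAND (a1 OR a3)
At a1=0, a2=1, a3=1: circuit gives 0, formula gives 0.
At a1=0, a2=0, a3=0: circuit gives 1, formula gives 1.
Agrees on all 8 inputs.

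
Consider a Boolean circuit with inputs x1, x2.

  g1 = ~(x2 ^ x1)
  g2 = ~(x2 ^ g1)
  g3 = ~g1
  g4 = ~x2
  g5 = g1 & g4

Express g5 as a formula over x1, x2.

(~(x2 ^ x1)) & ~x2

g1 = ~(x2 ^ x1)
g4 = ~x2
g5 = g1 & g4 = (~(x2 ^ x1)) & ~x2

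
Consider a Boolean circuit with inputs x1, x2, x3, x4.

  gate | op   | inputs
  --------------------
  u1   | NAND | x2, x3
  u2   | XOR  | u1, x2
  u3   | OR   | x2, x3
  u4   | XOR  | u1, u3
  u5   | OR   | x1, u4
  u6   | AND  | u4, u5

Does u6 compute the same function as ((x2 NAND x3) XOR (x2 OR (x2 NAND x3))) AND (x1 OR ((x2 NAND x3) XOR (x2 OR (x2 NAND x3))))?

u1 = x2 NAND x3
u3 = x2 OR x3
u4 = u1 XOR u3 = (x2 NAND x3) XOR (x2 OR x3)
u5 = x1 OR u4 = x1 OR ((x2 NAND x3) XOR (x2 OR x3))
u6 = u4 AND u5 = ((x2 NAND x3) XOR (x2 OR x3)) AND (x1 OR ((x2 NAND x3) XOR (x2 OR x3)))
At x1=0, x2=0, x3=0, x4=0: circuit gives 1, formula gives 0.

No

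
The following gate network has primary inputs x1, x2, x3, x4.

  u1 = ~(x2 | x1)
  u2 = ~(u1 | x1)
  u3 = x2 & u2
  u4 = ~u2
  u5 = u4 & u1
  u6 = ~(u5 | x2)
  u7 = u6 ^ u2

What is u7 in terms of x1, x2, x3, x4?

u1 = ~(x2 | x1)
u2 = ~(u1 | x1) = ~((~(x2 | x1)) | x1)
u4 = ~u2 = ~(~((~(x2 | x1)) | x1))
u5 = u4 & u1 = ~(~((~(x2 | x1)) | x1)) & (~(x2 | x1))
u6 = ~(u5 | x2) = ~((~(~((~(x2 | x1)) | x1)) & (~(x2 | x1))) | x2)
u7 = u6 ^ u2 = (~((~(~((~(x2 | x1)) | x1)) & (~(x2 | x1))) | x2)) ^ (~((~(x2 | x1)) | x1))

(~((~(~((~(x2 | x1)) | x1)) & (~(x2 | x1))) | x2)) ^ (~((~(x2 | x1)) | x1))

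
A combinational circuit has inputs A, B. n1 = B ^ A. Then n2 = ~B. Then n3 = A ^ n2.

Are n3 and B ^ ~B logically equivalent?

No

n2 = ~B
n3 = A ^ n2 = A ^ ~B
At A=0, B=1: circuit gives 0, formula gives 1.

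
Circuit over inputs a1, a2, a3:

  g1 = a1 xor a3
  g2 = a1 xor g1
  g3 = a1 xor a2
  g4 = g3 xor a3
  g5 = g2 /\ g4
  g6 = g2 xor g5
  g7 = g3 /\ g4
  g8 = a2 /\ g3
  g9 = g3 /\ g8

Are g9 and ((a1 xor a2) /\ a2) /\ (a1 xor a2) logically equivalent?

g3 = a1 xor a2
g8 = a2 /\ g3 = a2 /\ (a1 xor a2)
g9 = g3 /\ g8 = (a1 xor a2) /\ (a2 /\ (a1 xor a2))
At a1=0, a2=0, a3=0: circuit gives 0, formula gives 0.
At a1=0, a2=1, a3=0: circuit gives 1, formula gives 1.
Agrees on all 8 inputs.

Yes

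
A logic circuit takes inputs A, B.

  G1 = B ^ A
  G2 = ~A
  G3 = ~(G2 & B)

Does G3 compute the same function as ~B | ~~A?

G2 = ~A
G3 = ~(G2 & B) = ~(~A & B)
At A=0, B=1: circuit gives 0, formula gives 0.
At A=0, B=0: circuit gives 1, formula gives 1.
Agrees on all 4 inputs.

Yes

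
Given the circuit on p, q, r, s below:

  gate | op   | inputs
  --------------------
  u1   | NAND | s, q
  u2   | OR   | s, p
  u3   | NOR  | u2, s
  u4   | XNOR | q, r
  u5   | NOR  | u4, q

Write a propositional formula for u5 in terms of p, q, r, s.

u4 = q XNOR r
u5 = u4 NOR q = (q XNOR r) NOR q

(q XNOR r) NOR q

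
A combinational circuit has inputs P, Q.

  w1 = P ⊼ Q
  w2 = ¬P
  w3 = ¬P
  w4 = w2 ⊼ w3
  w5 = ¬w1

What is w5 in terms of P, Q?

w1 = P ⊼ Q
w5 = ¬w1 = ¬(P ⊼ Q)

¬(P ⊼ Q)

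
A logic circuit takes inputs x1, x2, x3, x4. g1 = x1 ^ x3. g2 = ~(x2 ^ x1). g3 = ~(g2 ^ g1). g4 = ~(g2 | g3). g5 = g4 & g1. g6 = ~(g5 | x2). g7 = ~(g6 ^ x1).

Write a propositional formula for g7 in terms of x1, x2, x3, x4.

~((~(((~((~(x2 ^ x1)) | (~((~(x2 ^ x1)) ^ (x1 ^ x3))))) & (x1 ^ x3)) | x2)) ^ x1)

g1 = x1 ^ x3
g2 = ~(x2 ^ x1)
g3 = ~(g2 ^ g1) = ~((~(x2 ^ x1)) ^ (x1 ^ x3))
g4 = ~(g2 | g3) = ~((~(x2 ^ x1)) | (~((~(x2 ^ x1)) ^ (x1 ^ x3))))
g5 = g4 & g1 = (~((~(x2 ^ x1)) | (~((~(x2 ^ x1)) ^ (x1 ^ x3))))) & (x1 ^ x3)
g6 = ~(g5 | x2) = ~(((~((~(x2 ^ x1)) | (~((~(x2 ^ x1)) ^ (x1 ^ x3))))) & (x1 ^ x3)) | x2)
g7 = ~(g6 ^ x1) = ~((~(((~((~(x2 ^ x1)) | (~((~(x2 ^ x1)) ^ (x1 ^ x3))))) & (x1 ^ x3)) | x2)) ^ x1)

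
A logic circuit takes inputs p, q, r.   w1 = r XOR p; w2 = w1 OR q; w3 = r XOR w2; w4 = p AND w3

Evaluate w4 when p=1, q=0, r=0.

w1 = 0 XOR 1 = 1
w2 = 1 OR 0 = 1
w3 = 0 XOR 1 = 1
w4 = 1 AND 1 = 1

1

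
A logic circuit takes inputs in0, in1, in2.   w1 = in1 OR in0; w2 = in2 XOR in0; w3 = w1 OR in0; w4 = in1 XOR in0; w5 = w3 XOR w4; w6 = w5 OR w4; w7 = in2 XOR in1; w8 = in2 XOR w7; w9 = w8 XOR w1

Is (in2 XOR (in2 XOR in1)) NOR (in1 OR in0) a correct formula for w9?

w1 = in1 OR in0
w7 = in2 XOR in1
w8 = in2 XOR w7 = in2 XOR (in2 XOR in1)
w9 = w8 XOR w1 = (in2 XOR (in2 XOR in1)) XOR (in1 OR in0)
At in0=0, in1=0, in2=0: circuit gives 0, formula gives 1.

No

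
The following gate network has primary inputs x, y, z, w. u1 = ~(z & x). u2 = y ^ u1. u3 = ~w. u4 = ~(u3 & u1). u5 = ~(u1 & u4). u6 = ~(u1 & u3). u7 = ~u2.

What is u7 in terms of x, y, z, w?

~(y ^ (~(z & x)))

u1 = ~(z & x)
u2 = y ^ u1 = y ^ (~(z & x))
u7 = ~u2 = ~(y ^ (~(z & x)))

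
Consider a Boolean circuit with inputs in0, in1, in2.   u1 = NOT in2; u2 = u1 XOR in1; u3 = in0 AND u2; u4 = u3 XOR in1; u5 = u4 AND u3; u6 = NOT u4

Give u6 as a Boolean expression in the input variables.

NOT ((in0 AND (NOT in2 XOR in1)) XOR in1)

u1 = NOT in2
u2 = u1 XOR in1 = NOT in2 XOR in1
u3 = in0 AND u2 = in0 AND (NOT in2 XOR in1)
u4 = u3 XOR in1 = (in0 AND (NOT in2 XOR in1)) XOR in1
u6 = NOT u4 = NOT ((in0 AND (NOT in2 XOR in1)) XOR in1)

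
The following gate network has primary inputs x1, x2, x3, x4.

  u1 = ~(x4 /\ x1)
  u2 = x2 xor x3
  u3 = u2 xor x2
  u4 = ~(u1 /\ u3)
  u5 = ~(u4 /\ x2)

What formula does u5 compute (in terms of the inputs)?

u1 = ~(x4 /\ x1)
u2 = x2 xor x3
u3 = u2 xor x2 = (x2 xor x3) xor x2
u4 = ~(u1 /\ u3) = ~((~(x4 /\ x1)) /\ ((x2 xor x3) xor x2))
u5 = ~(u4 /\ x2) = ~((~((~(x4 /\ x1)) /\ ((x2 xor x3) xor x2))) /\ x2)

~((~((~(x4 /\ x1)) /\ ((x2 xor x3) xor x2))) /\ x2)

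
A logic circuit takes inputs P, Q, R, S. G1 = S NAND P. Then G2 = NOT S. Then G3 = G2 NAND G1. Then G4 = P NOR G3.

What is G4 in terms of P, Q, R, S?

P NOR (NOT S NAND (S NAND P))

G1 = S NAND P
G2 = NOT S
G3 = G2 NAND G1 = NOT S NAND (S NAND P)
G4 = P NOR G3 = P NOR (NOT S NAND (S NAND P))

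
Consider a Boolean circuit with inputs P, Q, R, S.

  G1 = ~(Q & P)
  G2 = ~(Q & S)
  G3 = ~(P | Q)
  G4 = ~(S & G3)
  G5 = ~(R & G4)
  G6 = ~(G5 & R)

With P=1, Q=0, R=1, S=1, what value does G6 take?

1

G3 = ~(1 | 0) = 0
G4 = ~(1 & 0) = 1
G5 = ~(1 & 1) = 0
G6 = ~(0 & 1) = 1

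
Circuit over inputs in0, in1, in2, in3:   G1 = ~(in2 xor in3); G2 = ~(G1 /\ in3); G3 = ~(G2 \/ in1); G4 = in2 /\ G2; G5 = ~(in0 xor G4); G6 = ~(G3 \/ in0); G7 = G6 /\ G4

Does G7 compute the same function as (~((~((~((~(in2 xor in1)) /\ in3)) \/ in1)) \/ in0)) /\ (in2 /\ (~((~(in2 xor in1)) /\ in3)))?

No

G1 = ~(in2 xor in3)
G2 = ~(G1 /\ in3) = ~((~(in2 xor in3)) /\ in3)
G3 = ~(G2 \/ in1) = ~((~((~(in2 xor in3)) /\ in3)) \/ in1)
G4 = in2 /\ G2 = in2 /\ (~((~(in2 xor in3)) /\ in3))
G6 = ~(G3 \/ in0) = ~((~((~((~(in2 xor in3)) /\ in3)) \/ in1)) \/ in0)
G7 = G6 /\ G4 = (~((~((~((~(in2 xor in3)) /\ in3)) \/ in1)) \/ in0)) /\ (in2 /\ (~((~(in2 xor in3)) /\ in3)))
At in0=0, in1=0, in2=1, in3=1: circuit gives 0, formula gives 1.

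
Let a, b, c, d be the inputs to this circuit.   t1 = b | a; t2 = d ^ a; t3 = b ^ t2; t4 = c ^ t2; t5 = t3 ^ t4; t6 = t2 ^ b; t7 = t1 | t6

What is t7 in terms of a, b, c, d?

(b | a) | ((d ^ a) ^ b)

t1 = b | a
t2 = d ^ a
t6 = t2 ^ b = (d ^ a) ^ b
t7 = t1 | t6 = (b | a) | ((d ^ a) ^ b)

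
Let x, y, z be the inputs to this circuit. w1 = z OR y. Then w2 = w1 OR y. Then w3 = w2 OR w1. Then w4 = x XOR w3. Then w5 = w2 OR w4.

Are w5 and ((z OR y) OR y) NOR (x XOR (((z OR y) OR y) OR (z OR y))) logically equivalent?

w1 = z OR y
w2 = w1 OR y = (z OR y) OR y
w3 = w2 OR w1 = ((z OR y) OR y) OR (z OR y)
w4 = x XOR w3 = x XOR (((z OR y) OR y) OR (z OR y))
w5 = w2 OR w4 = ((z OR y) OR y) OR (x XOR (((z OR y) OR y) OR (z OR y)))
At x=0, y=0, z=0: circuit gives 0, formula gives 1.

No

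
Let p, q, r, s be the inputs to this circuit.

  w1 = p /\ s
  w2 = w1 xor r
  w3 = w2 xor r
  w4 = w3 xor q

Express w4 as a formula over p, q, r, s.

(((p /\ s) xor r) xor r) xor q

w1 = p /\ s
w2 = w1 xor r = (p /\ s) xor r
w3 = w2 xor r = ((p /\ s) xor r) xor r
w4 = w3 xor q = (((p /\ s) xor r) xor r) xor q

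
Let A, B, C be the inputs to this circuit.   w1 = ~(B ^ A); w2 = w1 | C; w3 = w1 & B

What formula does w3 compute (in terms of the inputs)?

(~(B ^ A)) & B

w1 = ~(B ^ A)
w3 = w1 & B = (~(B ^ A)) & B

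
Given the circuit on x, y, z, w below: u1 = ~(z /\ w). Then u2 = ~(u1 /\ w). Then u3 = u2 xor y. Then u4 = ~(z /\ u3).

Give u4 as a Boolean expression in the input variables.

~(z /\ ((~((~(z /\ w)) /\ w)) xor y))

u1 = ~(z /\ w)
u2 = ~(u1 /\ w) = ~((~(z /\ w)) /\ w)
u3 = u2 xor y = (~((~(z /\ w)) /\ w)) xor y
u4 = ~(z /\ u3) = ~(z /\ ((~((~(z /\ w)) /\ w)) xor y))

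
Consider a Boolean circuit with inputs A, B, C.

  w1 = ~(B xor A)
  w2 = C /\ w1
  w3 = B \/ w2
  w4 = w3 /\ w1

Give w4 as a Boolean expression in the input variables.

(B \/ (C /\ (~(B xor A)))) /\ (~(B xor A))

w1 = ~(B xor A)
w2 = C /\ w1 = C /\ (~(B xor A))
w3 = B \/ w2 = B \/ (C /\ (~(B xor A)))
w4 = w3 /\ w1 = (B \/ (C /\ (~(B xor A)))) /\ (~(B xor A))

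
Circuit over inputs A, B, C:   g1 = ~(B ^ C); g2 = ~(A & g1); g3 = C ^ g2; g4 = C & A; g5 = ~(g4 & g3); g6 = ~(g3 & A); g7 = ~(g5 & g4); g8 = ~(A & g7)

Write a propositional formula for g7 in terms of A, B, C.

g1 = ~(B ^ C)
g2 = ~(A & g1) = ~(A & (~(B ^ C)))
g3 = C ^ g2 = C ^ (~(A & (~(B ^ C))))
g4 = C & A
g5 = ~(g4 & g3) = ~((C & A) & (C ^ (~(A & (~(B ^ C))))))
g7 = ~(g5 & g4) = ~((~((C & A) & (C ^ (~(A & (~(B ^ C))))))) & (C & A))

~((~((C & A) & (C ^ (~(A & (~(B ^ C))))))) & (C & A))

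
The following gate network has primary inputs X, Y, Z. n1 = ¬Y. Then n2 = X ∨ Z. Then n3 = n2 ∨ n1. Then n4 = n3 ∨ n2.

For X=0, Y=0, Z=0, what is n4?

1

n1 = ¬0 = 1
n2 = 0 ∨ 0 = 0
n3 = 0 ∨ 1 = 1
n4 = 1 ∨ 0 = 1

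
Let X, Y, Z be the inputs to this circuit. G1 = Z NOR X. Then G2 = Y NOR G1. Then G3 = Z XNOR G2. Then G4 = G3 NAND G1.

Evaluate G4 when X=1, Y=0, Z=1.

G1 = 1 NOR 1 = 0
G2 = 0 NOR 0 = 1
G3 = 1 XNOR 1 = 1
G4 = 1 NAND 0 = 1

1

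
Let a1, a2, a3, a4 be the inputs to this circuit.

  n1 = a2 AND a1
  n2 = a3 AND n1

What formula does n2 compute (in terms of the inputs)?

a3 AND (a2 AND a1)

n1 = a2 AND a1
n2 = a3 AND n1 = a3 AND (a2 AND a1)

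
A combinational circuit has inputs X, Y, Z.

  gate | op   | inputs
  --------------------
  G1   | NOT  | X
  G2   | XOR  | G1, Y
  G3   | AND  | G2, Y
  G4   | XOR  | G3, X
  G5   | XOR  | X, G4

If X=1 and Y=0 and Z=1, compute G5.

0

G1 = NOT 1 = 0
G2 = 0 XOR 0 = 0
G3 = 0 AND 0 = 0
G4 = 0 XOR 1 = 1
G5 = 1 XOR 1 = 0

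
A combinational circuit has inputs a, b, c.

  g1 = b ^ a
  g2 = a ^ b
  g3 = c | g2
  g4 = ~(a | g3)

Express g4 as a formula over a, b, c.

~(a | (c | (a ^ b)))

g2 = a ^ b
g3 = c | g2 = c | (a ^ b)
g4 = ~(a | g3) = ~(a | (c | (a ^ b)))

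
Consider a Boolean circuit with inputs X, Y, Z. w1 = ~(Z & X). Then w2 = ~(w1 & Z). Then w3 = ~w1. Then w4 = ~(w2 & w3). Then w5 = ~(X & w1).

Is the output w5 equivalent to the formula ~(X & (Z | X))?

w1 = ~(Z & X)
w5 = ~(X & w1) = ~(X & (~(Z & X)))
At X=1, Y=0, Z=1: circuit gives 1, formula gives 0.

No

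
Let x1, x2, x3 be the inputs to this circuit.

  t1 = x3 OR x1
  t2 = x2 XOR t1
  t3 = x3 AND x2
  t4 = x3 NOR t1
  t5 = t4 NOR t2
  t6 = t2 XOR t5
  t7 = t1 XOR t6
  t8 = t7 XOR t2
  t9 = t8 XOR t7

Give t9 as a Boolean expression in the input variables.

(((x3 OR x1) XOR ((x2 XOR (x3 OR x1)) XOR ((x3 NOR (x3 OR x1)) NOR (x2 XOR (x3 OR x1))))) XOR (x2 XOR (x3 OR x1))) XOR ((x3 OR x1) XOR ((x2 XOR (x3 OR x1)) XOR ((x3 NOR (x3 OR x1)) NOR (x2 XOR (x3 OR x1)))))

t1 = x3 OR x1
t2 = x2 XOR t1 = x2 XOR (x3 OR x1)
t4 = x3 NOR t1 = x3 NOR (x3 OR x1)
t5 = t4 NOR t2 = (x3 NOR (x3 OR x1)) NOR (x2 XOR (x3 OR x1))
t6 = t2 XOR t5 = (x2 XOR (x3 OR x1)) XOR ((x3 NOR (x3 OR x1)) NOR (x2 XOR (x3 OR x1)))
t7 = t1 XOR t6 = (x3 OR x1) XOR ((x2 XOR (x3 OR x1)) XOR ((x3 NOR (x3 OR x1)) NOR (x2 XOR (x3 OR x1))))
t8 = t7 XOR t2 = ((x3 OR x1) XOR ((x2 XOR (x3 OR x1)) XOR ((x3 NOR (x3 OR x1)) NOR (x2 XOR (x3 OR x1))))) XOR (x2 XOR (x3 OR x1))
t9 = t8 XOR t7 = (((x3 OR x1) XOR ((x2 XOR (x3 OR x1)) XOR ((x3 NOR (x3 OR x1)) NOR (x2 XOR (x3 OR x1))))) XOR (x2 XOR (x3 OR x1))) XOR ((x3 OR x1) XOR ((x2 XOR (x3 OR x1)) XOR ((x3 NOR (x3 OR x1)) NOR (x2 XOR (x3 OR x1)))))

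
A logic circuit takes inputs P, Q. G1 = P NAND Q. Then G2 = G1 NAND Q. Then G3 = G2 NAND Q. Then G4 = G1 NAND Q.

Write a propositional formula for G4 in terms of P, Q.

G1 = P NAND Q
G4 = G1 NAND Q = (P NAND Q) NAND Q

(P NAND Q) NAND Q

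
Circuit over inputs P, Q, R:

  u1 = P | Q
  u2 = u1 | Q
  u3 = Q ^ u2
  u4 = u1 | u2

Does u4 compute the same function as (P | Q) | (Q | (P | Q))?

u1 = P | Q
u2 = u1 | Q = (P | Q) | Q
u4 = u1 | u2 = (P | Q) | ((P | Q) | Q)
At P=0, Q=0, R=0: circuit gives 0, formula gives 0.
At P=0, Q=1, R=0: circuit gives 1, formula gives 1.
Agrees on all 8 inputs.

Yes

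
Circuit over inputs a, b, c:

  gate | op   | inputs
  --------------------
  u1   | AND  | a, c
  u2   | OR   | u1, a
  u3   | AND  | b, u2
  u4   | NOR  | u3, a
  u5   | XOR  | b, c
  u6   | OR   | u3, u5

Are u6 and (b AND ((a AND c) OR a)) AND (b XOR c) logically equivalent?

No

u1 = a AND c
u2 = u1 OR a = (a AND c) OR a
u3 = b AND u2 = b AND ((a AND c) OR a)
u5 = b XOR c
u6 = u3 OR u5 = (b AND ((a AND c) OR a)) OR (b XOR c)
At a=0, b=0, c=1: circuit gives 1, formula gives 0.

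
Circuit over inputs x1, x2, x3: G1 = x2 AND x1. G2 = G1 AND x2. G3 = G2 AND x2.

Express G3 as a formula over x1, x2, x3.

G1 = x2 AND x1
G2 = G1 AND x2 = (x2 AND x1) AND x2
G3 = G2 AND x2 = ((x2 AND x1) AND x2) AND x2

((x2 AND x1) AND x2) AND x2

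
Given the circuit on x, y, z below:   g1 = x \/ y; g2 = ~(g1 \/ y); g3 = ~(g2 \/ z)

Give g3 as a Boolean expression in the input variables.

g1 = x \/ y
g2 = ~(g1 \/ y) = ~((x \/ y) \/ y)
g3 = ~(g2 \/ z) = ~((~((x \/ y) \/ y)) \/ z)

~((~((x \/ y) \/ y)) \/ z)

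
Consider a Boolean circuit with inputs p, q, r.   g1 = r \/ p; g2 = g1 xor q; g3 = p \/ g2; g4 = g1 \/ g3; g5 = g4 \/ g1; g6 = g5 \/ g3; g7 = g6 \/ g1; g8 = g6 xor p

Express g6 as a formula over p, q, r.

g1 = r \/ p
g2 = g1 xor q = (r \/ p) xor q
g3 = p \/ g2 = p \/ ((r \/ p) xor q)
g4 = g1 \/ g3 = (r \/ p) \/ (p \/ ((r \/ p) xor q))
g5 = g4 \/ g1 = ((r \/ p) \/ (p \/ ((r \/ p) xor q))) \/ (r \/ p)
g6 = g5 \/ g3 = (((r \/ p) \/ (p \/ ((r \/ p) xor q))) \/ (r \/ p)) \/ (p \/ ((r \/ p) xor q))

(((r \/ p) \/ (p \/ ((r \/ p) xor q))) \/ (r \/ p)) \/ (p \/ ((r \/ p) xor q))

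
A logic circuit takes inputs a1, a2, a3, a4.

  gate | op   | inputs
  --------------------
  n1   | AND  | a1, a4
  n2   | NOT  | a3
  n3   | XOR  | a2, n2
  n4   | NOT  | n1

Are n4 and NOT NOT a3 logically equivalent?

n1 = a1 AND a4
n4 = NOT n1 = NOT (a1 AND a4)
At a1=0, a2=0, a3=0, a4=0: circuit gives 1, formula gives 0.

No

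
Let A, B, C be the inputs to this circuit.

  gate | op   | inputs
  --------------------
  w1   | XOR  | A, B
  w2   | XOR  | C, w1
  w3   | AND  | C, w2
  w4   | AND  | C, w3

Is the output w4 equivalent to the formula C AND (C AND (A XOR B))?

No

w1 = A XOR B
w2 = C XOR w1 = C XOR (A XOR B)
w3 = C AND w2 = C AND (C XOR (A XOR B))
w4 = C AND w3 = C AND (C AND (C XOR (A XOR B)))
At A=0, B=0, C=1: circuit gives 1, formula gives 0.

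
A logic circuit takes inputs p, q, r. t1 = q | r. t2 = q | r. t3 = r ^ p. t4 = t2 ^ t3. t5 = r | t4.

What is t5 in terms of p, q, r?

r | ((q | r) ^ (r ^ p))

t2 = q | r
t3 = r ^ p
t4 = t2 ^ t3 = (q | r) ^ (r ^ p)
t5 = r | t4 = r | ((q | r) ^ (r ^ p))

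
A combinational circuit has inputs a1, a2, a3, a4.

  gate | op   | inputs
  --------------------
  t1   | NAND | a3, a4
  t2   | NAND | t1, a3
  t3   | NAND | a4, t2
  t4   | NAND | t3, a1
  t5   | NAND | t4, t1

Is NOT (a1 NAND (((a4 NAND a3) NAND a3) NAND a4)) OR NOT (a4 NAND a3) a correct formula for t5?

Yes

t1 = a3 NAND a4
t2 = t1 NAND a3 = (a3 NAND a4) NAND a3
t3 = a4 NAND t2 = a4 NAND ((a3 NAND a4) NAND a3)
t4 = t3 NAND a1 = (a4 NAND ((a3 NAND a4) NAND a3)) NAND a1
t5 = t4 NAND t1 = ((a4 NAND ((a3 NAND a4) NAND a3)) NAND a1) NAND (a3 NAND a4)
At a1=0, a2=0, a3=0, a4=0: circuit gives 0, formula gives 0.
At a1=0, a2=0, a3=1, a4=1: circuit gives 1, formula gives 1.
Agrees on all 16 inputs.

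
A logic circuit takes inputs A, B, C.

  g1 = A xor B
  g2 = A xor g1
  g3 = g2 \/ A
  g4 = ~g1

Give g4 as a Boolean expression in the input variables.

~(A xor B)

g1 = A xor B
g4 = ~g1 = ~(A xor B)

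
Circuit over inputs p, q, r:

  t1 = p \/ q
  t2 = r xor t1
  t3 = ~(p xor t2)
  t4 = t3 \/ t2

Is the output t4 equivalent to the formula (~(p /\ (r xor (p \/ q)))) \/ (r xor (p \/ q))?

t1 = p \/ q
t2 = r xor t1 = r xor (p \/ q)
t3 = ~(p xor t2) = ~(p xor (r xor (p \/ q)))
t4 = t3 \/ t2 = (~(p xor (r xor (p \/ q)))) \/ (r xor (p \/ q))
At p=1, q=0, r=1: circuit gives 0, formula gives 1.

No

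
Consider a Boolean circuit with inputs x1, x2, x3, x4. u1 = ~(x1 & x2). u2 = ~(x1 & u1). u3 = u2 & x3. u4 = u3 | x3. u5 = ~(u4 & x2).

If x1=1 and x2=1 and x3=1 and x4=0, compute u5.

u1 = ~(1 & 1) = 0
u2 = ~(1 & 0) = 1
u3 = 1 & 1 = 1
u4 = 1 | 1 = 1
u5 = ~(1 & 1) = 0

0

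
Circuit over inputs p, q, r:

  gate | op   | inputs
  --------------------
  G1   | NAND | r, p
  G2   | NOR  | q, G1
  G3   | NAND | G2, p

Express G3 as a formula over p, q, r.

G1 = r NAND p
G2 = q NOR G1 = q NOR (r NAND p)
G3 = G2 NAND p = (q NOR (r NAND p)) NAND p

(q NOR (r NAND p)) NAND p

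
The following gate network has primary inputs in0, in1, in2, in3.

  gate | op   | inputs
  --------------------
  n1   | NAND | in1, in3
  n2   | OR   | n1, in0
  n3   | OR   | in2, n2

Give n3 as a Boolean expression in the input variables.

n1 = in1 NAND in3
n2 = n1 OR in0 = (in1 NAND in3) OR in0
n3 = in2 OR n2 = in2 OR ((in1 NAND in3) OR in0)

in2 OR ((in1 NAND in3) OR in0)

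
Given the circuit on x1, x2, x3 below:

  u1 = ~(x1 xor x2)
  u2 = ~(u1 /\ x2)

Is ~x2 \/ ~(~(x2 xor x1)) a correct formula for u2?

Yes

u1 = ~(x1 xor x2)
u2 = ~(u1 /\ x2) = ~((~(x1 xor x2)) /\ x2)
At x1=1, x2=1, x3=0: circuit gives 0, formula gives 0.
At x1=0, x2=0, x3=0: circuit gives 1, formula gives 1.
Agrees on all 8 inputs.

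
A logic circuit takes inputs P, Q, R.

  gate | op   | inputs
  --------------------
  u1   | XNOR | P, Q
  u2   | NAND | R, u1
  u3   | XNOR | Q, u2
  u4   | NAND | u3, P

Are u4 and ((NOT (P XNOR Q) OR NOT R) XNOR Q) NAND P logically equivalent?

Yes

u1 = P XNOR Q
u2 = R NAND u1 = R NAND (P XNOR Q)
u3 = Q XNOR u2 = Q XNOR (R NAND (P XNOR Q))
u4 = u3 NAND P = (Q XNOR (R NAND (P XNOR Q))) NAND P
At P=1, Q=1, R=0: circuit gives 0, formula gives 0.
At P=0, Q=0, R=0: circuit gives 1, formula gives 1.
Agrees on all 8 inputs.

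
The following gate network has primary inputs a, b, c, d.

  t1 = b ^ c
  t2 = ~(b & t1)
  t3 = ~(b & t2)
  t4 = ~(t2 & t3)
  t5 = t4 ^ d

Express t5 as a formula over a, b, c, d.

t1 = b ^ c
t2 = ~(b & t1) = ~(b & (b ^ c))
t3 = ~(b & t2) = ~(b & (~(b & (b ^ c))))
t4 = ~(t2 & t3) = ~((~(b & (b ^ c))) & (~(b & (~(b & (b ^ c))))))
t5 = t4 ^ d = (~((~(b & (b ^ c))) & (~(b & (~(b & (b ^ c))))))) ^ d

(~((~(b & (b ^ c))) & (~(b & (~(b & (b ^ c))))))) ^ d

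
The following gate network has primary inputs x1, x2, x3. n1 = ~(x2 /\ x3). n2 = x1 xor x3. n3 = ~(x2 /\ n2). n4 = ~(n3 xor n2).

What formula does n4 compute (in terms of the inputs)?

n2 = x1 xor x3
n3 = ~(x2 /\ n2) = ~(x2 /\ (x1 xor x3))
n4 = ~(n3 xor n2) = ~((~(x2 /\ (x1 xor x3))) xor (x1 xor x3))

~((~(x2 /\ (x1 xor x3))) xor (x1 xor x3))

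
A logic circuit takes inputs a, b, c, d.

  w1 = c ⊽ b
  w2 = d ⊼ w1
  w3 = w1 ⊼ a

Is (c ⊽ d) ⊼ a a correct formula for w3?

w1 = c ⊽ b
w3 = w1 ⊼ a = (c ⊽ b) ⊼ a
At a=1, b=0, c=0, d=1: circuit gives 0, formula gives 1.

No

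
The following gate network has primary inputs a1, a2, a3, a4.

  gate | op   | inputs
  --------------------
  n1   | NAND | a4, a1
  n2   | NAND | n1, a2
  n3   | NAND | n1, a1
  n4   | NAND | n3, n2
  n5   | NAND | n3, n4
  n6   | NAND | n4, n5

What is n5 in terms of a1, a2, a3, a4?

n1 = a4 NAND a1
n2 = n1 NAND a2 = (a4 NAND a1) NAND a2
n3 = n1 NAND a1 = (a4 NAND a1) NAND a1
n4 = n3 NAND n2 = ((a4 NAND a1) NAND a1) NAND ((a4 NAND a1) NAND a2)
n5 = n3 NAND n4 = ((a4 NAND a1) NAND a1) NAND (((a4 NAND a1) NAND a1) NAND ((a4 NAND a1) NAND a2))

((a4 NAND a1) NAND a1) NAND (((a4 NAND a1) NAND a1) NAND ((a4 NAND a1) NAND a2))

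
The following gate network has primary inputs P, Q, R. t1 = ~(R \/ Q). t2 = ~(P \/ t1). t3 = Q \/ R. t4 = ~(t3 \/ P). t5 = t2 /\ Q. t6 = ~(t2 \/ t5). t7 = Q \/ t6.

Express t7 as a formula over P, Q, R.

Q \/ (~((~(P \/ (~(R \/ Q)))) \/ ((~(P \/ (~(R \/ Q)))) /\ Q)))

t1 = ~(R \/ Q)
t2 = ~(P \/ t1) = ~(P \/ (~(R \/ Q)))
t5 = t2 /\ Q = (~(P \/ (~(R \/ Q)))) /\ Q
t6 = ~(t2 \/ t5) = ~((~(P \/ (~(R \/ Q)))) \/ ((~(P \/ (~(R \/ Q)))) /\ Q))
t7 = Q \/ t6 = Q \/ (~((~(P \/ (~(R \/ Q)))) \/ ((~(P \/ (~(R \/ Q)))) /\ Q)))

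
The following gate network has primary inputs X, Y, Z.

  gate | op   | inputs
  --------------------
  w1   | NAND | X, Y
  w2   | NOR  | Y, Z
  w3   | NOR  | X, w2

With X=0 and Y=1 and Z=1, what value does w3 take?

w2 = 1 NOR 1 = 0
w3 = 0 NOR 0 = 1

1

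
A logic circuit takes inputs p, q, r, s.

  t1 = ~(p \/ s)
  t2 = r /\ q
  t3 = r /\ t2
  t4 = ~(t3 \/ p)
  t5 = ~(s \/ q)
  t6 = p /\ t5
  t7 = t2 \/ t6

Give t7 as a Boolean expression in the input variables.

t2 = r /\ q
t5 = ~(s \/ q)
t6 = p /\ t5 = p /\ (~(s \/ q))
t7 = t2 \/ t6 = (r /\ q) \/ (p /\ (~(s \/ q)))

(r /\ q) \/ (p /\ (~(s \/ q)))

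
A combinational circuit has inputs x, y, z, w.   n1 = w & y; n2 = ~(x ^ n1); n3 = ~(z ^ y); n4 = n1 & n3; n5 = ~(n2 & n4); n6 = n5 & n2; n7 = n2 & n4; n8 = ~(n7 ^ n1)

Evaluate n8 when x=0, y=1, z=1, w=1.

0

n1 = 1 & 1 = 1
n2 = ~(0 ^ 1) = 0
n3 = ~(1 ^ 1) = 1
n4 = 1 & 1 = 1
n7 = 0 & 1 = 0
n8 = ~(0 ^ 1) = 0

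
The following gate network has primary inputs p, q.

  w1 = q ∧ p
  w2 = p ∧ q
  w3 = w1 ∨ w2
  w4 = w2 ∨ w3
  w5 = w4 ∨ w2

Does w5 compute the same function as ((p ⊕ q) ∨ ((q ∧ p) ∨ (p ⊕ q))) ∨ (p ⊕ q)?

No

w1 = q ∧ p
w2 = p ∧ q
w3 = w1 ∨ w2 = (q ∧ p) ∨ (p ∧ q)
w4 = w2 ∨ w3 = (p ∧ q) ∨ ((q ∧ p) ∨ (p ∧ q))
w5 = w4 ∨ w2 = ((p ∧ q) ∨ ((q ∧ p) ∨ (p ∧ q))) ∨ (p ∧ q)
At p=0, q=1: circuit gives 0, formula gives 1.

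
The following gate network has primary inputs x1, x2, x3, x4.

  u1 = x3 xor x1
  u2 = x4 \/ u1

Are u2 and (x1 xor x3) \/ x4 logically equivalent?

u1 = x3 xor x1
u2 = x4 \/ u1 = x4 \/ (x3 xor x1)
At x1=0, x2=0, x3=0, x4=0: circuit gives 0, formula gives 0.
At x1=0, x2=0, x3=0, x4=1: circuit gives 1, formula gives 1.
Agrees on all 16 inputs.

Yes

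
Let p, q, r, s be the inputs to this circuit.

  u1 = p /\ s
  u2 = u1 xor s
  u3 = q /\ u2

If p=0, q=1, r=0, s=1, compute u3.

1

u1 = 0 /\ 1 = 0
u2 = 0 xor 1 = 1
u3 = 1 /\ 1 = 1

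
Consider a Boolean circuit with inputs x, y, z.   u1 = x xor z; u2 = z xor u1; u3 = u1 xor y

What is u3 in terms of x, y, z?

(x xor z) xor y

u1 = x xor z
u3 = u1 xor y = (x xor z) xor y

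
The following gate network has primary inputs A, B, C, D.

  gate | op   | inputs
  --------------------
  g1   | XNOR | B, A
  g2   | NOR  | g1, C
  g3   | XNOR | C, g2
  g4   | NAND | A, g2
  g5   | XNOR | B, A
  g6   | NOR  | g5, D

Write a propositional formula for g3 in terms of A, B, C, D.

C XNOR ((B XNOR A) NOR C)

g1 = B XNOR A
g2 = g1 NOR C = (B XNOR A) NOR C
g3 = C XNOR g2 = C XNOR ((B XNOR A) NOR C)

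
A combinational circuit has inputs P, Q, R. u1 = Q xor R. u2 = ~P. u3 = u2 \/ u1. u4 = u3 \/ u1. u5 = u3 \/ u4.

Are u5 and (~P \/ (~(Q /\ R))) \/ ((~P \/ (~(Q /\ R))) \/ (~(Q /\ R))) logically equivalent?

u1 = Q xor R
u2 = ~P
u3 = u2 \/ u1 = ~P \/ (Q xor R)
u4 = u3 \/ u1 = (~P \/ (Q xor R)) \/ (Q xor R)
u5 = u3 \/ u4 = (~P \/ (Q xor R)) \/ ((~P \/ (Q xor R)) \/ (Q xor R))
At P=1, Q=0, R=0: circuit gives 0, formula gives 1.

No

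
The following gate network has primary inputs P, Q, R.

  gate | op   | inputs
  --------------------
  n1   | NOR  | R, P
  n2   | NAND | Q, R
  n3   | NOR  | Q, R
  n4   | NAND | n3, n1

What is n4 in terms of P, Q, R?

(Q NOR R) NAND (R NOR P)

n1 = R NOR P
n3 = Q NOR R
n4 = n3 NAND n1 = (Q NOR R) NAND (R NOR P)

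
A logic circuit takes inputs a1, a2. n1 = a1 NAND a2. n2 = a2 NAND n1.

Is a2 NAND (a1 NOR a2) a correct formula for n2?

No

n1 = a1 NAND a2
n2 = a2 NAND n1 = a2 NAND (a1 NAND a2)
At a1=0, a2=1: circuit gives 0, formula gives 1.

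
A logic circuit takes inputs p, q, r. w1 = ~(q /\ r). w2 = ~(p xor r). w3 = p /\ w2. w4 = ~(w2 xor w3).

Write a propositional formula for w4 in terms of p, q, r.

w2 = ~(p xor r)
w3 = p /\ w2 = p /\ (~(p xor r))
w4 = ~(w2 xor w3) = ~((~(p xor r)) xor (p /\ (~(p xor r))))

~((~(p xor r)) xor (p /\ (~(p xor r))))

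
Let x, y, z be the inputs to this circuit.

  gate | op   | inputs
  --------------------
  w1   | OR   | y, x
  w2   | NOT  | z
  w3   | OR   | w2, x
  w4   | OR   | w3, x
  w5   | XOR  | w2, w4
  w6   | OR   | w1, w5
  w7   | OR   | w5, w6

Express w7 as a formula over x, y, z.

(NOT z XOR ((NOT z OR x) OR x)) OR ((y OR x) OR (NOT z XOR ((NOT z OR x) OR x)))

w1 = y OR x
w2 = NOT z
w3 = w2 OR x = NOT z OR x
w4 = w3 OR x = (NOT z OR x) OR x
w5 = w2 XOR w4 = NOT z XOR ((NOT z OR x) OR x)
w6 = w1 OR w5 = (y OR x) OR (NOT z XOR ((NOT z OR x) OR x))
w7 = w5 OR w6 = (NOT z XOR ((NOT z OR x) OR x)) OR ((y OR x) OR (NOT z XOR ((NOT z OR x) OR x)))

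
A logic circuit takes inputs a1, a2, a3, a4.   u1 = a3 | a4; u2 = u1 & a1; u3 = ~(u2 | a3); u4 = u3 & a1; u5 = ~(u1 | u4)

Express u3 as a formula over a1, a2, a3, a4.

~(((a3 | a4) & a1) | a3)

u1 = a3 | a4
u2 = u1 & a1 = (a3 | a4) & a1
u3 = ~(u2 | a3) = ~(((a3 | a4) & a1) | a3)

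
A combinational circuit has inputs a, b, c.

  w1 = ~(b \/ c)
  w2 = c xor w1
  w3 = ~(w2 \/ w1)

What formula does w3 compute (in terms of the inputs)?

w1 = ~(b \/ c)
w2 = c xor w1 = c xor (~(b \/ c))
w3 = ~(w2 \/ w1) = ~((c xor (~(b \/ c))) \/ (~(b \/ c)))

~((c xor (~(b \/ c))) \/ (~(b \/ c)))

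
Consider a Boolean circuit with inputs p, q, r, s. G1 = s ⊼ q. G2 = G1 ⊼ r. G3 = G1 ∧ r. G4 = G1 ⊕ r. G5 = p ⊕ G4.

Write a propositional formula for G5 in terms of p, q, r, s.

p ⊕ ((s ⊼ q) ⊕ r)

G1 = s ⊼ q
G4 = G1 ⊕ r = (s ⊼ q) ⊕ r
G5 = p ⊕ G4 = p ⊕ ((s ⊼ q) ⊕ r)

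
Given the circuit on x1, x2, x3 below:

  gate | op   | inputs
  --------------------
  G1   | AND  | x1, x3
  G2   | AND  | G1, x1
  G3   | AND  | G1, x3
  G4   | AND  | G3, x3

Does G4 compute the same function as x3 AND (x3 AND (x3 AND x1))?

G1 = x1 AND x3
G3 = G1 AND x3 = (x1 AND x3) AND x3
G4 = G3 AND x3 = ((x1 AND x3) AND x3) AND x3
At x1=0, x2=0, x3=0: circuit gives 0, formula gives 0.
At x1=1, x2=0, x3=1: circuit gives 1, formula gives 1.
Agrees on all 8 inputs.

Yes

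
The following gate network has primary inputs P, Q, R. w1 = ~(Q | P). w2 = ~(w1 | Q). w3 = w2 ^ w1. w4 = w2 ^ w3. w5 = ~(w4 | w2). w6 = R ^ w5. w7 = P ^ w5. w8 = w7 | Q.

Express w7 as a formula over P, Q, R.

w1 = ~(Q | P)
w2 = ~(w1 | Q) = ~((~(Q | P)) | Q)
w3 = w2 ^ w1 = (~((~(Q | P)) | Q)) ^ (~(Q | P))
w4 = w2 ^ w3 = (~((~(Q | P)) | Q)) ^ ((~((~(Q | P)) | Q)) ^ (~(Q | P)))
w5 = ~(w4 | w2) = ~(((~((~(Q | P)) | Q)) ^ ((~((~(Q | P)) | Q)) ^ (~(Q | P)))) | (~((~(Q | P)) | Q)))
w7 = P ^ w5 = P ^ (~(((~((~(Q | P)) | Q)) ^ ((~((~(Q | P)) | Q)) ^ (~(Q | P)))) | (~((~(Q | P)) | Q))))

P ^ (~(((~((~(Q | P)) | Q)) ^ ((~((~(Q | P)) | Q)) ^ (~(Q | P)))) | (~((~(Q | P)) | Q))))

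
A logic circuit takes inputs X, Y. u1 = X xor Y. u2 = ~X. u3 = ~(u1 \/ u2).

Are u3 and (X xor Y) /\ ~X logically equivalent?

No

u1 = X xor Y
u2 = ~X
u3 = ~(u1 \/ u2) = ~((X xor Y) \/ ~X)
At X=0, Y=1: circuit gives 0, formula gives 1.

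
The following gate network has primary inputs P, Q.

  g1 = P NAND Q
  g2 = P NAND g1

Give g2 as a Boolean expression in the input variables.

P NAND (P NAND Q)

g1 = P NAND Q
g2 = P NAND g1 = P NAND (P NAND Q)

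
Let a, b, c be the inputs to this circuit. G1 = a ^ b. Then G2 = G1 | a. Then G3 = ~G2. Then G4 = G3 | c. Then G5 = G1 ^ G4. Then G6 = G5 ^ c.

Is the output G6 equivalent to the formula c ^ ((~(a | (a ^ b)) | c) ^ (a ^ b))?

G1 = a ^ b
G2 = G1 | a = (a ^ b) | a
G3 = ~G2 = ~((a ^ b) | a)
G4 = G3 | c = ~((a ^ b) | a) | c
G5 = G1 ^ G4 = (a ^ b) ^ (~((a ^ b) | a) | c)
G6 = G5 ^ c = ((a ^ b) ^ (~((a ^ b) | a) | c)) ^ c
At a=0, b=0, c=1: circuit gives 0, formula gives 0.
At a=0, b=0, c=0: circuit gives 1, formula gives 1.
Agrees on all 8 inputs.

Yes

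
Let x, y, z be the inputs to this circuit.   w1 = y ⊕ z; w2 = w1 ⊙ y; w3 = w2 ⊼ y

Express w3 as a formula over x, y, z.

((y ⊕ z) ⊙ y) ⊼ y

w1 = y ⊕ z
w2 = w1 ⊙ y = (y ⊕ z) ⊙ y
w3 = w2 ⊼ y = ((y ⊕ z) ⊙ y) ⊼ y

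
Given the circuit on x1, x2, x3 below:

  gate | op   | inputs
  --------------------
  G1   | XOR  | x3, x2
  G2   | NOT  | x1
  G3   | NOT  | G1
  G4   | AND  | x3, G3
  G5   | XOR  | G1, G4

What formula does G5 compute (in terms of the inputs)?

G1 = x3 XOR x2
G3 = NOT G1 = NOT (x3 XOR x2)
G4 = x3 AND G3 = x3 AND NOT (x3 XOR x2)
G5 = G1 XOR G4 = (x3 XOR x2) XOR (x3 AND NOT (x3 XOR x2))

(x3 XOR x2) XOR (x3 AND NOT (x3 XOR x2))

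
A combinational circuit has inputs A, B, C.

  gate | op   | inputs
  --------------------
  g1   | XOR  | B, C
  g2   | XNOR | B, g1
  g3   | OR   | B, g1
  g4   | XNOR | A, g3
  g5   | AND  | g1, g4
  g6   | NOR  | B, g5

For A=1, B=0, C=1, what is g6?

g1 = 0 XOR 1 = 1
g3 = 0 OR 1 = 1
g4 = 1 XNOR 1 = 1
g5 = 1 AND 1 = 1
g6 = 0 NOR 1 = 0

0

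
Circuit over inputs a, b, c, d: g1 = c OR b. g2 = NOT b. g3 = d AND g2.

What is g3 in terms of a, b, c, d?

g2 = NOT b
g3 = d AND g2 = d AND NOT b

d AND NOT b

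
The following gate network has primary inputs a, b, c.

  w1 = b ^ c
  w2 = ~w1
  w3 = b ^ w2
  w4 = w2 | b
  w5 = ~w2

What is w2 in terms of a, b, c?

~(b ^ c)

w1 = b ^ c
w2 = ~w1 = ~(b ^ c)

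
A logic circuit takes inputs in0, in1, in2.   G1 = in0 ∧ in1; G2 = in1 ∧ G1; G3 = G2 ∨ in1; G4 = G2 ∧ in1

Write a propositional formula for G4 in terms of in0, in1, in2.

G1 = in0 ∧ in1
G2 = in1 ∧ G1 = in1 ∧ (in0 ∧ in1)
G4 = G2 ∧ in1 = (in1 ∧ (in0 ∧ in1)) ∧ in1

(in1 ∧ (in0 ∧ in1)) ∧ in1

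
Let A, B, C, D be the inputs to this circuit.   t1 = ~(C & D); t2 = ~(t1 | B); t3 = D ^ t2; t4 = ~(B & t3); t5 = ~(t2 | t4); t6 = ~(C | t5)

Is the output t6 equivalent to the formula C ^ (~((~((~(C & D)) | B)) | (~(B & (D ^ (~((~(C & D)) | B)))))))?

No

t1 = ~(C & D)
t2 = ~(t1 | B) = ~((~(C & D)) | B)
t3 = D ^ t2 = D ^ (~((~(C & D)) | B))
t4 = ~(B & t3) = ~(B & (D ^ (~((~(C & D)) | B))))
t5 = ~(t2 | t4) = ~((~((~(C & D)) | B)) | (~(B & (D ^ (~((~(C & D)) | B))))))
t6 = ~(C | t5) = ~(C | (~((~((~(C & D)) | B)) | (~(B & (D ^ (~((~(C & D)) | B))))))))
At A=0, B=0, C=0, D=0: circuit gives 1, formula gives 0.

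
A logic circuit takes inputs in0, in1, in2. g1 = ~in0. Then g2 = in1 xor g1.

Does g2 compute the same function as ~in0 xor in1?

Yes

g1 = ~in0
g2 = in1 xor g1 = in1 xor ~in0
At in0=0, in1=1, in2=0: circuit gives 0, formula gives 0.
At in0=0, in1=0, in2=0: circuit gives 1, formula gives 1.
Agrees on all 8 inputs.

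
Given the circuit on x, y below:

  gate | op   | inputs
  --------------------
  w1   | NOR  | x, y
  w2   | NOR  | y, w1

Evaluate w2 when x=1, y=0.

1

w1 = 1 NOR 0 = 0
w2 = 0 NOR 0 = 1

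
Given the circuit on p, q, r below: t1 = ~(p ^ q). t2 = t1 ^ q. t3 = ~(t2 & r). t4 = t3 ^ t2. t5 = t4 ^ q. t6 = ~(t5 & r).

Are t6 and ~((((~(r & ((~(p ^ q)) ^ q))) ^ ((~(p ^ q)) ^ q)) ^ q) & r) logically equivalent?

Yes

t1 = ~(p ^ q)
t2 = t1 ^ q = (~(p ^ q)) ^ q
t3 = ~(t2 & r) = ~(((~(p ^ q)) ^ q) & r)
t4 = t3 ^ t2 = (~(((~(p ^ q)) ^ q) & r)) ^ ((~(p ^ q)) ^ q)
t5 = t4 ^ q = ((~(((~(p ^ q)) ^ q) & r)) ^ ((~(p ^ q)) ^ q)) ^ q
t6 = ~(t5 & r) = ~((((~(((~(p ^ q)) ^ q) & r)) ^ ((~(p ^ q)) ^ q)) ^ q) & r)
At p=0, q=0, r=1: circuit gives 0, formula gives 0.
At p=0, q=0, r=0: circuit gives 1, formula gives 1.
Agrees on all 8 inputs.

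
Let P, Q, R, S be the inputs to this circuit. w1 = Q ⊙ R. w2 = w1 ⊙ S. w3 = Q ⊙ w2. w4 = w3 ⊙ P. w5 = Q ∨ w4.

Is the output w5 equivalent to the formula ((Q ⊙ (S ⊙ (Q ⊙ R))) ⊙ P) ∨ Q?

w1 = Q ⊙ R
w2 = w1 ⊙ S = (Q ⊙ R) ⊙ S
w3 = Q ⊙ w2 = Q ⊙ ((Q ⊙ R) ⊙ S)
w4 = w3 ⊙ P = (Q ⊙ ((Q ⊙ R) ⊙ S)) ⊙ P
w5 = Q ∨ w4 = Q ∨ ((Q ⊙ ((Q ⊙ R) ⊙ S)) ⊙ P)
At P=0, Q=0, R=0, S=0: circuit gives 0, formula gives 0.
At P=0, Q=0, R=0, S=1: circuit gives 1, formula gives 1.
Agrees on all 16 inputs.

Yes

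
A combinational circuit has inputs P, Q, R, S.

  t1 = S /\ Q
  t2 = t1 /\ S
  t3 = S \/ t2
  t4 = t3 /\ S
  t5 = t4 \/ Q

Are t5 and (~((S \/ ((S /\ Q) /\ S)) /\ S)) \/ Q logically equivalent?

t1 = S /\ Q
t2 = t1 /\ S = (S /\ Q) /\ S
t3 = S \/ t2 = S \/ ((S /\ Q) /\ S)
t4 = t3 /\ S = (S \/ ((S /\ Q) /\ S)) /\ S
t5 = t4 \/ Q = ((S \/ ((S /\ Q) /\ S)) /\ S) \/ Q
At P=0, Q=0, R=0, S=0: circuit gives 0, formula gives 1.

No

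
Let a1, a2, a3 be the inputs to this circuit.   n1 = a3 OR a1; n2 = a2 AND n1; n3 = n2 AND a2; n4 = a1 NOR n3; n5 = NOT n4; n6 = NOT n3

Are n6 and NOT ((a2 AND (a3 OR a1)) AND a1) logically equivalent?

n1 = a3 OR a1
n2 = a2 AND n1 = a2 AND (a3 OR a1)
n3 = n2 AND a2 = (a2 AND (a3 OR a1)) AND a2
n6 = NOT n3 = NOT ((a2 AND (a3 OR a1)) AND a2)
At a1=0, a2=1, a3=1: circuit gives 0, formula gives 1.

No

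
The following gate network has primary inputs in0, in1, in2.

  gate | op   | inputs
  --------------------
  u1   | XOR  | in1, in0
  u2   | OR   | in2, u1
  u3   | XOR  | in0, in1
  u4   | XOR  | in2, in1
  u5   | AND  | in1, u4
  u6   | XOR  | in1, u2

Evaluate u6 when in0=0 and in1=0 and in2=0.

u1 = 0 XOR 0 = 0
u2 = 0 OR 0 = 0
u6 = 0 XOR 0 = 0

0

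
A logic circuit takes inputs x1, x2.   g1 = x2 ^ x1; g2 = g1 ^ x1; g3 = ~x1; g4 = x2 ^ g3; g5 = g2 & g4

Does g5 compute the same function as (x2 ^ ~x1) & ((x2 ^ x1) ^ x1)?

Yes

g1 = x2 ^ x1
g2 = g1 ^ x1 = (x2 ^ x1) ^ x1
g3 = ~x1
g4 = x2 ^ g3 = x2 ^ ~x1
g5 = g2 & g4 = ((x2 ^ x1) ^ x1) & (x2 ^ ~x1)
At x1=0, x2=0: circuit gives 0, formula gives 0.
At x1=1, x2=1: circuit gives 1, formula gives 1.
Agrees on all 4 inputs.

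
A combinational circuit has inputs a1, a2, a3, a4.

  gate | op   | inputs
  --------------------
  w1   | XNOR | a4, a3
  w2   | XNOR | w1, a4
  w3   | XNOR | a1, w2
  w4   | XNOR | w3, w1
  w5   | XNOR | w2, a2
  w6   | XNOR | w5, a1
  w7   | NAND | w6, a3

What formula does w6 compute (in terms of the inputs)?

w1 = a4 XNOR a3
w2 = w1 XNOR a4 = (a4 XNOR a3) XNOR a4
w5 = w2 XNOR a2 = ((a4 XNOR a3) XNOR a4) XNOR a2
w6 = w5 XNOR a1 = (((a4 XNOR a3) XNOR a4) XNOR a2) XNOR a1

(((a4 XNOR a3) XNOR a4) XNOR a2) XNOR a1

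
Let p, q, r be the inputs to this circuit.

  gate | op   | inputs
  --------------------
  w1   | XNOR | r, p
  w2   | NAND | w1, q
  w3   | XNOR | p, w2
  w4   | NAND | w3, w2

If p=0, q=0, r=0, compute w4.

1

w1 = 0 XNOR 0 = 1
w2 = 1 NAND 0 = 1
w3 = 0 XNOR 1 = 0
w4 = 0 NAND 1 = 1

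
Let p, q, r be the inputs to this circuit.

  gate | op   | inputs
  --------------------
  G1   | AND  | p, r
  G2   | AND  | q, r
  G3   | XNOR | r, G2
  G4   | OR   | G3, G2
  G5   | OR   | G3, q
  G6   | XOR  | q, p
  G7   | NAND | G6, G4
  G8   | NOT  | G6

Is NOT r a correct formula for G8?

No

G6 = q XOR p
G8 = NOT G6 = NOT (q XOR p)
At p=0, q=0, r=1: circuit gives 1, formula gives 0.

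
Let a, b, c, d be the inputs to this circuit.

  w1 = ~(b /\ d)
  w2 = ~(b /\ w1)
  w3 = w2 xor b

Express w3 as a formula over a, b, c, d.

(~(b /\ (~(b /\ d)))) xor b

w1 = ~(b /\ d)
w2 = ~(b /\ w1) = ~(b /\ (~(b /\ d)))
w3 = w2 xor b = (~(b /\ (~(b /\ d)))) xor b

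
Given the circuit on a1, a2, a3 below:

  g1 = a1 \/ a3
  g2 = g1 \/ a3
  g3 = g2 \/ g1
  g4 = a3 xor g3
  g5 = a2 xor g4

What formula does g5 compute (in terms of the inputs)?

a2 xor (a3 xor (((a1 \/ a3) \/ a3) \/ (a1 \/ a3)))

g1 = a1 \/ a3
g2 = g1 \/ a3 = (a1 \/ a3) \/ a3
g3 = g2 \/ g1 = ((a1 \/ a3) \/ a3) \/ (a1 \/ a3)
g4 = a3 xor g3 = a3 xor (((a1 \/ a3) \/ a3) \/ (a1 \/ a3))
g5 = a2 xor g4 = a2 xor (a3 xor (((a1 \/ a3) \/ a3) \/ (a1 \/ a3)))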